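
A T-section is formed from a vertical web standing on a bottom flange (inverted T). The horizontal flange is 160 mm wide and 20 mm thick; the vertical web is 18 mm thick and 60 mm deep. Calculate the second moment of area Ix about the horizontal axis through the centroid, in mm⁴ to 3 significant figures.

Ix ≈ 1.72 × 10⁶ mm⁴

Treat the section as a set of non-overlapping primitives; coordinates are from the bounding-box lower-left.
Flange: 160 × 20, A = 3 200 mm², y = 10 mm, Ī = 106 667 mm⁴.
Web: 18 × 60, A = 1 080 mm², y = 50 mm, Ī = 324 000 mm⁴.
Centroid: ȳ = ΣA·y / ΣA = 20.093 mm.
Transfer each piece to the horizontal axis through the centroid using Ī + A·d² with d = y − 20.093:
  flange: d = -10.093 mm → contributes +432 676 mm⁴
  web: d = 29.907 mm → contributes +1 289 953 mm⁴
Total I = 1 722 629 mm⁴.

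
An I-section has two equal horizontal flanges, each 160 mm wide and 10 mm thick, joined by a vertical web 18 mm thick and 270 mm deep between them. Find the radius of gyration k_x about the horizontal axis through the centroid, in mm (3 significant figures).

k_x ≈ 107 mm

Decompose the section into non-overlapping parts with the origin at the bottom-left of its bounding rectangle.
Bottom flange: 160 × 10, A = 1 600 mm², y = 5 mm, Ī = 13 333 mm⁴.
Web: 18 × 270, A = 4 860 mm², y = 145 mm, Ī = 29 524 500 mm⁴.
Top flange: 160 × 10, A = 1 600 mm², y = 285 mm, Ī = 13 333 mm⁴.
By symmetry the centroid is at mid-height, ȳ = 145 mm.
Transfer each piece to the horizontal axis through the centroid using Ī + A·d² with d = y − 145:
  bottom flange: d = -140 mm → contributes +31 373 333 mm⁴
  web: d = 0 mm → contributes +29 524 500 mm⁴
  top flange: d = 140 mm → contributes +31 373 333 mm⁴
Total I = 92 271 167 mm⁴.
Radius of gyration: k = √(I/A) = √(92 271 167 / 8 060) = 107 mm.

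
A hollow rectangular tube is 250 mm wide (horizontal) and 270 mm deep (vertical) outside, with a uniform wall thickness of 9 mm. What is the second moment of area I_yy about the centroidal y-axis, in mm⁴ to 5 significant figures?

I_yy ≈ 8.9332 × 10⁷ mm⁴

Break the section into simple shapes (no overlaps), measuring from the bottom-left corner of the bounding box.
Outer rectangle: 250 × 270, A = 67 500 mm², x = 125 mm, Ī = 351 562 500 mm⁴.
Inner void (subtracted): 232 × 252, A = 58 464 mm², x = 125 mm, Ī = 262 230 528 mm⁴.
By symmetry the centroid is at mid-width, x̄ = 125 mm.
All pieces are centred on the centroidal y-axis, so I = ΣĪ (holes subtracted) = 89 331 972 mm⁴.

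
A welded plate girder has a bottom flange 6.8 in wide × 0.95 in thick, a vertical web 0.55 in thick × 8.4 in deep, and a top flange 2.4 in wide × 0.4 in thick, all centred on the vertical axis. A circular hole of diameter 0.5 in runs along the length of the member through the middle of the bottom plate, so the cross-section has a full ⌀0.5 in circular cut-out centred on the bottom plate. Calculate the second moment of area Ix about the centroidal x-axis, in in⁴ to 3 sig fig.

Split into non-overlapping primitives; take the origin at the lower-left of the bounding box.
Bottom plate: 6.8 × 0.95, A = 6.46 in², y = 0.475 in, Ī = 0.48585 in⁴.
Web plate: 0.55 × 8.4, A = 4.62 in², y = 5.15 in, Ī = 27.166 in⁴.
Top plate: 2.4 × 0.4, A = 0.96 in², y = 9.55 in, Ī = 0.0128 in⁴.
Hole (subtracted): ⌀0.5, A = 0.19635 in², y = 0.475 in, Ī = 0.003068 in⁴.
Centroid: ȳ = ΣA·y / ΣA = 3.0342 in.
Transfer each piece to the centroidal x-axis using Ī + A·d² with d = y − 3.0342:
  bottom plate: d = -2.5592 in → contributes +42.796 in⁴
  web plate: d = 2.1158 in → contributes +47.847 in⁴
  top plate: d = 6.5158 in → contributes +40.77 in⁴
  hole: d = -2.5592 in → contributes −1.2891 in⁴
Total I = 130.12 in⁴.

Ix ≈ 130 in⁴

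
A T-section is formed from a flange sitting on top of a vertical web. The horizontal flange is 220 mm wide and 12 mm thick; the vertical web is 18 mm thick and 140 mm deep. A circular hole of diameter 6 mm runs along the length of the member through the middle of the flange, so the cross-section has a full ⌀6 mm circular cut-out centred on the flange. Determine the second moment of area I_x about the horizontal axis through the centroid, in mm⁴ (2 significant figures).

Treat the section as a set of non-overlapping primitives; coordinates are from the bounding-box lower-left.
Flange: 220 × 12, A = 2 640 mm², y = 146 mm, Ī = 31 680 mm⁴.
Web: 18 × 140, A = 2 520 mm², y = 70 mm, Ī = 4 116 000 mm⁴.
Hole (subtracted): ⌀6, A = 28.27 mm², y = 146 mm, Ī = 63.62 mm⁴.
Centroid: ȳ = ΣA·y / ΣA = 108.7 mm.
Transfer each piece to the horizontal axis through the centroid using Ī + A·d² with d = y − 108.7:
  flange: d = 37.32 mm → contributes +3 708 779 mm⁴
  web: d = -38.68 mm → contributes +7 886 127 mm⁴
  hole: d = 37.32 mm → contributes −39 445 mm⁴
Total I = 11 555 461 mm⁴.

I_x ≈ 1.2 × 10⁷ mm⁴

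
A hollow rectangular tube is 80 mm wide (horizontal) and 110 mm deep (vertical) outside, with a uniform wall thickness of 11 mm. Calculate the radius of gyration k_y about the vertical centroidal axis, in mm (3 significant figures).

Decompose the section into non-overlapping parts with the origin at the bottom-left of its bounding rectangle.
Outer rectangle: 80 × 110, A = 8 800 mm², x = 40 mm, Ī = 4 693 333 mm⁴.
Inner void (subtracted): 58 × 88, A = 5 104 mm², x = 40 mm, Ī = 1 430 821 mm⁴.
By symmetry the centroid is at mid-width, x̄ = 40 mm.
All pieces are centred on the vertical centroidal axis, so I = ΣĪ (holes subtracted) = 3 262 512 mm⁴.
Radius of gyration: k = √(I/A) = √(3 262 512 / 3 696) = 29.711 mm.

k_y ≈ 29.7 mm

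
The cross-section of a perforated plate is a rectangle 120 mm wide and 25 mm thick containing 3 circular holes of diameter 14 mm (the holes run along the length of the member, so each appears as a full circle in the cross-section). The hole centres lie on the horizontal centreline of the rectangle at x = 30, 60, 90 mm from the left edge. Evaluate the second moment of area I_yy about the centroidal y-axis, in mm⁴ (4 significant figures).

I_yy ≈ 3.317 × 10⁶ mm⁴

Treat the section as a set of non-overlapping primitives; coordinates are from the bounding-box lower-left.
Plate: 120 × 25, A = 3 000 mm², x = 60 mm, Ī = 3 600 000 mm⁴.
Hole 1 (subtracted): ⌀14, A = 153.938 mm², x = 30 mm, Ī = 1885.74 mm⁴.
Hole 2 (subtracted): ⌀14, A = 153.938 mm², x = 60 mm, Ī = 1885.74 mm⁴.
Hole 3 (subtracted): ⌀14, A = 153.938 mm², x = 90 mm, Ī = 1885.74 mm⁴.
By symmetry the centroid is at mid-width, x̄ = 60 mm.
Transfer each piece to the centroidal y-axis using Ī + A·d² with d = x − 60:
  plate: d = 0 mm → contributes +3 600 000 mm⁴
  hole 1: d = -30 mm → contributes −140 430 mm⁴
  hole 2: d = 0 mm → contributes −1885.74 mm⁴
  hole 3: d = 30 mm → contributes −140 430 mm⁴
Total I = 3 317 254 mm⁴.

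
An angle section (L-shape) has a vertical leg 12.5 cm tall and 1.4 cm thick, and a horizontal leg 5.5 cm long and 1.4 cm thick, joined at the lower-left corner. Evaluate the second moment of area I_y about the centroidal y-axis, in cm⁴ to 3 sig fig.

Treat the section as a set of non-overlapping primitives; coordinates are from the bounding-box lower-left.
Vertical leg: 1.4 × 12.5, A = 17.5 cm², x = 0.7 cm, Ī = 2.8583 cm⁴.
Horizontal leg (remainder): 4.1 × 1.4, A = 5.74 cm², x = 3.45 cm, Ī = 8.0408 cm⁴.
Centroid: x̄ = ΣA·x / ΣA = 1.3792 cm.
Transfer each piece to the centroidal y-axis using Ī + A·d² with d = x − 1.3792:
  vertical leg: d = -0.67922 cm → contributes +10.932 cm⁴
  horizontal leg (remainder): d = 2.0708 cm → contributes +32.655 cm⁴
Total I = 43.586 cm⁴.

I_y ≈ 43.6 cm⁴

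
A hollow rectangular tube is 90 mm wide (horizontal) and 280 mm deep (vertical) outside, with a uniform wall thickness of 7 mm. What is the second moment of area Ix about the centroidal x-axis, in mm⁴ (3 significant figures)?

Split into non-overlapping primitives; take the origin at the lower-left of the bounding box.
Outer rectangle: 90 × 280, A = 25 200 mm², y = 140 mm, Ī = 164 640 000 mm⁴.
Inner void (subtracted): 76 × 266, A = 20 216 mm², y = 140 mm, Ī = 119 200 275 mm⁴.
By symmetry the centroid is at mid-height, ȳ = 140 mm.
All pieces are centred on the centroidal x-axis, so I = ΣĪ (holes subtracted) = 45 439 725 mm⁴.

Ix ≈ 4.54 × 10⁷ mm⁴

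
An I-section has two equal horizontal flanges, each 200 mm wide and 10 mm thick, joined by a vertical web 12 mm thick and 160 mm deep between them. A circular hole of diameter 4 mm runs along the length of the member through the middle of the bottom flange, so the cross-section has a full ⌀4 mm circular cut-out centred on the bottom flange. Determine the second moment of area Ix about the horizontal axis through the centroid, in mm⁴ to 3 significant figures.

Ix ≈ 3.29 × 10⁷ mm⁴

Treat the section as a set of non-overlapping primitives; coordinates are from the bounding-box lower-left.
Bottom flange: 200 × 10, A = 2 000 mm², y = 5 mm, Ī = 16 667 mm⁴.
Web: 12 × 160, A = 1 920 mm², y = 90 mm, Ī = 4 096 000 mm⁴.
Top flange: 200 × 10, A = 2 000 mm², y = 175 mm, Ī = 16 667 mm⁴.
Hole (subtracted): ⌀4, A = 12.566 mm², y = 5 mm, Ī = 12.566 mm⁴.
Centroid: ȳ = ΣA·y / ΣA = 90.181 mm.
Transfer each piece to the horizontal axis through the centroid using Ī + A·d² with d = y − 90.181:
  bottom flange: d = -85.181 mm → contributes +14 528 209 mm⁴
  web: d = -0.18081 mm → contributes +4 096 063 mm⁴
  top flange: d = 84.819 mm → contributes +14 405 256 mm⁴
  hole: d = -85.181 mm → contributes −91 191 mm⁴
Total I = 32 938 336 mm⁴.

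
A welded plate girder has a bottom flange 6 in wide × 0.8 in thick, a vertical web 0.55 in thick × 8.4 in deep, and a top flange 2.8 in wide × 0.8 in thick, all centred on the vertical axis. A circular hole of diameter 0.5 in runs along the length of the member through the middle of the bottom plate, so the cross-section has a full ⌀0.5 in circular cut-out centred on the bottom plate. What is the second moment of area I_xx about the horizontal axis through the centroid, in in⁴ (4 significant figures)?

Split into non-overlapping primitives; take the origin at the lower-left of the bounding box.
Bottom plate: 6 × 0.8, A = 4.8 in², y = 0.4 in, Ī = 0.256 in⁴.
Web plate: 0.55 × 8.4, A = 4.62 in², y = 5 in, Ī = 27.1656 in⁴.
Top plate: 2.8 × 0.8, A = 2.24 in², y = 9.6 in, Ī = 0.119467 in⁴.
Hole (subtracted): ⌀0.5, A = 0.19635 in², y = 0.4 in, Ī = 0.00306796 in⁴.
Centroid: ȳ = ΣA·y / ΣA = 4.05154 in.
Transfer each piece to the horizontal axis through the centroid using Ī + A·d² with d = y − 4.05154:
  bottom plate: d = -3.65154 in → contributes +64.258 in⁴
  web plate: d = 0.948458 in → contributes +31.3216 in⁴
  top plate: d = 5.54846 in → contributes +69.0787 in⁴
  hole: d = -3.65154 in → contributes −2.62115 in⁴
Total I = 162.037 in⁴.

I_xx ≈ 162.0 in⁴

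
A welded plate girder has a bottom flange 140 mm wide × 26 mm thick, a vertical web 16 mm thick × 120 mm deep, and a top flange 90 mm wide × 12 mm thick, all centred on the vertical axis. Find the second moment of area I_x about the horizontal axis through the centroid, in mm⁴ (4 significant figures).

I_x ≈ 2.093 × 10⁷ mm⁴

Break the section into simple shapes (no overlaps), measuring from the bottom-left corner of the bounding box.
Bottom plate: 140 × 26, A = 3 640 mm², y = 13 mm, Ī = 205 053 mm⁴.
Web plate: 16 × 120, A = 1 920 mm², y = 86 mm, Ī = 2 304 000 mm⁴.
Top plate: 90 × 12, A = 1 080 mm², y = 152 mm, Ī = 12 960 mm⁴.
Centroid: ȳ = ΣA·y / ΣA = 56.7169 mm.
Transfer each piece to the horizontal axis through the centroid using Ī + A·d² with d = y − 56.7169:
  bottom plate: d = -43.7169 mm → contributes +7 161 692 mm⁴
  web plate: d = 29.2831 mm → contributes +3 950 404 mm⁴
  top plate: d = 95.2831 mm → contributes +9 818 145 mm⁴
Total I = 20 930 241 mm⁴.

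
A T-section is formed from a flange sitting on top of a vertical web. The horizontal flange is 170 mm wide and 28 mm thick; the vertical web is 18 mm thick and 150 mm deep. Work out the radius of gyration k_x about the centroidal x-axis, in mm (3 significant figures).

Treat the section as a set of non-overlapping primitives; coordinates are from the bounding-box lower-left.
Flange: 170 × 28, A = 4 760 mm², y = 164 mm, Ī = 310 987 mm⁴.
Web: 18 × 150, A = 2 700 mm², y = 75 mm, Ī = 5 062 500 mm⁴.
Centroid: ȳ = ΣA·y / ΣA = 131.79 mm.
Transfer each piece to the centroidal x-axis using Ī + A·d² with d = y − 131.79:
  flange: d = 32.212 mm → contributes +5 249 962 mm⁴
  web: d = -56.788 mm → contributes +13 769 730 mm⁴
Total I = 19 019 692 mm⁴.
Radius of gyration: k = √(I/A) = √(19 019 692 / 7 460) = 50.493 mm.

k_x ≈ 50.5 mm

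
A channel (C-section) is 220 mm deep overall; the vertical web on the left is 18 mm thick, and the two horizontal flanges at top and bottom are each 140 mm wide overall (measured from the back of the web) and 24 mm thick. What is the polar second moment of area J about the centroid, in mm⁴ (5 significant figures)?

Decompose the section into non-overlapping parts with the origin at the bottom-left of its bounding rectangle.
Web: 18 × 220, A = 3 960 mm², y = 110 mm, Ī = 15 972 000 mm⁴.
Top flange (beyond web): 122 × 24, A = 2 928 mm², y = 208 mm, Ī = 140 544 mm⁴.
Bottom flange (beyond web): 122 × 24, A = 2 928 mm², y = 12 mm, Ī = 140 544 mm⁴.
By symmetry the centroid is at mid-height, ȳ = 110 mm.
Transfer each piece to the centroidal x-axis using Ī + A·d² with d = y − 110:
  web: d = 0 mm → contributes +15 972 000 mm⁴
  top flange (beyond web): d = 98 mm → contributes +28 261 056 mm⁴
  bottom flange (beyond web): d = -98 mm → contributes +28 261 056 mm⁴
Total I = 72 494 112 mm⁴.
For the y-axis: x̄ = 50.76039 mm.
Repeating about the centroidal y-axis gives I_y = 18 946 292 mm⁴.
Polar second moment: J = I_x + I_y = 91 440 404 mm⁴.

J ≈ 9.1440 × 10⁷ mm⁴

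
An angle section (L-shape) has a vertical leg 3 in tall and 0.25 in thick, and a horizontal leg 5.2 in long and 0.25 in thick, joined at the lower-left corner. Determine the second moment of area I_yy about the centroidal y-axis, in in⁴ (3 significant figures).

Decompose the section into non-overlapping parts with the origin at the bottom-left of its bounding rectangle.
Vertical leg: 0.25 × 3, A = 0.75 in², x = 0.125 in, Ī = 0.0039063 in⁴.
Horizontal leg (remainder): 4.95 × 0.25, A = 1.2375 in², x = 2.725 in, Ī = 2.5268 in⁴.
Centroid: x̄ = ΣA·x / ΣA = 1.7439 in.
Transfer each piece to the centroidal y-axis using Ī + A·d² with d = x − 1.7439:
  vertical leg: d = -1.6189 in → contributes +1.9695 in⁴
  horizontal leg (remainder): d = 0.98113 in → contributes +3.7181 in⁴
Total I = 5.6875 in⁴.

I_yy ≈ 5.69 in⁴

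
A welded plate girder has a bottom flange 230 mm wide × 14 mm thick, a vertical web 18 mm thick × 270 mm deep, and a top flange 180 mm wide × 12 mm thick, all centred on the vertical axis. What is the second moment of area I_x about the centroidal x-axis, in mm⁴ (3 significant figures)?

I_x ≈ 1.35 × 10⁸ mm⁴

Break the section into simple shapes (no overlaps), measuring from the bottom-left corner of the bounding box.
Bottom plate: 230 × 14, A = 3 220 mm², y = 7 mm, Ī = 52 593 mm⁴.
Web plate: 18 × 270, A = 4 860 mm², y = 149 mm, Ī = 29 524 500 mm⁴.
Top plate: 180 × 12, A = 2 160 mm², y = 290 mm, Ī = 25 920 mm⁴.
Centroid: ȳ = ΣA·y / ΣA = 134.09 mm.
Transfer each piece to the centroidal x-axis using Ī + A·d² with d = y − 134.09:
  bottom plate: d = -127.09 mm → contributes +52 061 481 mm⁴
  web plate: d = 14.91 mm → contributes +30 604 940 mm⁴
  top plate: d = 155.91 mm → contributes +52 531 150 mm⁴
Total I = 135 197 571 mm⁴.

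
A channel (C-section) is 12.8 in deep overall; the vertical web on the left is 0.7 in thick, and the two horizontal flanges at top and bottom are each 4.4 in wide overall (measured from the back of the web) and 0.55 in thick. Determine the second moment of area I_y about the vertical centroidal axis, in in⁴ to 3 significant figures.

Split into non-overlapping primitives; take the origin at the lower-left of the bounding box.
Web: 0.7 × 12.8, A = 8.96 in², x = 0.35 in, Ī = 0.36587 in⁴.
Top flange (beyond web): 3.7 × 0.55, A = 2.035 in², x = 2.55 in, Ī = 2.3216 in⁴.
Bottom flange (beyond web): 3.7 × 0.55, A = 2.035 in², x = 2.55 in, Ī = 2.3216 in⁴.
Centroid: x̄ = ΣA·x / ΣA = 1.0372 in.
Transfer each piece to the vertical centroidal axis using Ī + A·d² with d = x − 1.0372:
  web: d = -0.68718 in → contributes +4.597 in⁴
  top flange (beyond web): d = 1.5128 in → contributes +6.9789 in⁴
  bottom flange (beyond web): d = 1.5128 in → contributes +6.9789 in⁴
Total I = 18.555 in⁴.

I_y ≈ 18.6 in⁴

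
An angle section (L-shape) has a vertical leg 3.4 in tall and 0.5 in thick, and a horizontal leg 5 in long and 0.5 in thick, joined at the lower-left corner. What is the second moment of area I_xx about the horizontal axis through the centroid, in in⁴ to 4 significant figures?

Split into non-overlapping primitives; take the origin at the lower-left of the bounding box.
Vertical leg: 0.5 × 3.4, A = 1.7 in², y = 1.7 in, Ī = 1.63767 in⁴.
Horizontal leg (remainder): 4.5 × 0.5, A = 2.25 in², y = 0.25 in, Ī = 0.046875 in⁴.
Centroid: ȳ = ΣA·y / ΣA = 0.874051 in.
Transfer each piece to the horizontal axis through the centroid using Ī + A·d² with d = y − 0.874051:
  vertical leg: d = 0.825949 in → contributes +2.79739 in⁴
  horizontal leg (remainder): d = -0.624051 in → contributes +0.923113 in⁴
Total I = 3.72051 in⁴.

I_xx ≈ 3.721 in⁴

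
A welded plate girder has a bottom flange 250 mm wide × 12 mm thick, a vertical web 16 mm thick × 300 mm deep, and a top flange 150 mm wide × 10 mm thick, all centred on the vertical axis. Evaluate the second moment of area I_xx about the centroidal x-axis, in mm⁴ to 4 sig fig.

Split into non-overlapping primitives; take the origin at the lower-left of the bounding box.
Bottom plate: 250 × 12, A = 3 000 mm², y = 6 mm, Ī = 36 000 mm⁴.
Web plate: 16 × 300, A = 4 800 mm², y = 162 mm, Ī = 36 000 000 mm⁴.
Top plate: 150 × 10, A = 1 500 mm², y = 317 mm, Ī = 12 500 mm⁴.
Centroid: ȳ = ΣA·y / ΣA = 136.677 mm.
Transfer each piece to the centroidal x-axis using Ī + A·d² with d = y − 136.677:
  bottom plate: d = -130.677 mm → contributes +51 265 764 mm⁴
  web plate: d = 25.3226 mm → contributes +39 077 919 mm⁴
  top plate: d = 180.323 mm → contributes +48 786 850 mm⁴
Total I = 139 130 532 mm⁴.

I_xx ≈ 1.391 × 10⁸ mm⁴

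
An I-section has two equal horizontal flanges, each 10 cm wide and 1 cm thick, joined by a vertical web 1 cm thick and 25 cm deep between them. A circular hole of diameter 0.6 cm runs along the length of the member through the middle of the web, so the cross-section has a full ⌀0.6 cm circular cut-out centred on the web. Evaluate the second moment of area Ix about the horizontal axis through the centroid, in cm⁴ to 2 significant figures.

Ix ≈ 4700 cm⁴

Break the section into simple shapes (no overlaps), measuring from the bottom-left corner of the bounding box.
Bottom flange: 10 × 1, A = 10 cm², y = 0.5 cm, Ī = 0.8333 cm⁴.
Web: 1 × 25, A = 25 cm², y = 13.5 cm, Ī = 1 302 cm⁴.
Top flange: 10 × 1, A = 10 cm², y = 26.5 cm, Ī = 0.8333 cm⁴.
Hole (subtracted): ⌀0.6, A = 0.2827 cm², y = 13.5 cm, Ī = 0.006362 cm⁴.
By symmetry the centroid is at mid-height, ȳ = 13.5 cm.
Transfer each piece to the horizontal axis through the centroid using Ī + A·d² with d = y − 13.5:
  bottom flange: d = -13 cm → contributes +1 691 cm⁴
  web: d = 0 cm → contributes +1 302 cm⁴
  top flange: d = 13 cm → contributes +1 691 cm⁴
  hole: d = 0 cm → contributes −0.006362 cm⁴
Total I = 4 684 cm⁴.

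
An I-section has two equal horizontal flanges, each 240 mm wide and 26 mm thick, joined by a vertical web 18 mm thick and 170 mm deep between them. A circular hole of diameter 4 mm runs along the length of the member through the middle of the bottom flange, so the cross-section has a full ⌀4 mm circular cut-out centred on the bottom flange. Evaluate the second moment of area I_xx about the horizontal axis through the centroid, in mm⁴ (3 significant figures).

Break the section into simple shapes (no overlaps), measuring from the bottom-left corner of the bounding box.
Bottom flange: 240 × 26, A = 6 240 mm², y = 13 mm, Ī = 351 520 mm⁴.
Web: 18 × 170, A = 3 060 mm², y = 111 mm, Ī = 7 369 500 mm⁴.
Top flange: 240 × 26, A = 6 240 mm², y = 209 mm, Ī = 351 520 mm⁴.
Hole (subtracted): ⌀4, A = 12.566 mm², y = 13 mm, Ī = 12.566 mm⁴.
Centroid: ȳ = ΣA·y / ΣA = 111.08 mm.
Transfer each piece to the horizontal axis through the centroid using Ī + A·d² with d = y − 111.08:
  bottom flange: d = -98.079 mm → contributes +60 377 520 mm⁴
  web: d = -0.079312 mm → contributes +7 369 519 mm⁴
  top flange: d = 97.921 mm → contributes +60 183 518 mm⁴
  hole: d = -98.079 mm → contributes −120 895 mm⁴
Total I = 127 809 662 mm⁴.

I_xx ≈ 1.28 × 10⁸ mm⁴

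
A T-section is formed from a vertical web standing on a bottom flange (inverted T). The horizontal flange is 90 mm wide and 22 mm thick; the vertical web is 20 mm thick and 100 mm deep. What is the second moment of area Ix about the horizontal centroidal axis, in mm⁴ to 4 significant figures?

Split into non-overlapping primitives; take the origin at the lower-left of the bounding box.
Flange: 90 × 22, A = 1 980 mm², y = 11 mm, Ī = 79 860 mm⁴.
Web: 20 × 100, A = 2 000 mm², y = 72 mm, Ī = 1 666 667 mm⁴.
Centroid: ȳ = ΣA·y / ΣA = 41.6533 mm.
Transfer each piece to the horizontal centroidal axis using Ī + A·d² with d = y − 41.6533:
  flange: d = -30.6533 mm → contributes +1 940 313 mm⁴
  web: d = 30.3467 mm → contributes +3 508 515 mm⁴
Total I = 5 448 828 mm⁴.

Ix ≈ 5.449 × 10⁶ mm⁴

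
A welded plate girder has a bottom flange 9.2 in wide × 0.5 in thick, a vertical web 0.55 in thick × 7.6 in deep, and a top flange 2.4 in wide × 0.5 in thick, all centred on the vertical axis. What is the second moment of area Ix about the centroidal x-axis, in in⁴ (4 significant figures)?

Ix ≈ 96.38 in⁴

Decompose the section into non-overlapping parts with the origin at the bottom-left of its bounding rectangle.
Bottom plate: 9.2 × 0.5, A = 4.6 in², y = 0.25 in, Ī = 0.0958333 in⁴.
Web plate: 0.55 × 7.6, A = 4.18 in², y = 4.3 in, Ī = 20.1197 in⁴.
Top plate: 2.4 × 0.5, A = 1.2 in², y = 8.35 in, Ī = 0.025 in⁴.
Centroid: ȳ = ΣA·y / ΣA = 2.92024 in.
Transfer each piece to the centroidal x-axis using Ī + A·d² with d = y − 2.92024:
  bottom plate: d = -2.67024 in → contributes +32.8947 in⁴
  web plate: d = 1.37976 in → contributes +28.0774 in⁴
  top plate: d = 5.42976 in → contributes +35.4037 in⁴
Total I = 96.3758 in⁴.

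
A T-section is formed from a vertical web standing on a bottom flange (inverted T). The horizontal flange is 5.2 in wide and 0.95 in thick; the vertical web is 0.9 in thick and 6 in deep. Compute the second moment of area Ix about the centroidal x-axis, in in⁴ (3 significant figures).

Treat the section as a set of non-overlapping primitives; coordinates are from the bounding-box lower-left.
Flange: 5.2 × 0.95, A = 4.94 in², y = 0.475 in, Ī = 0.37153 in⁴.
Web: 0.9 × 6, A = 5.4 in², y = 3.95 in, Ī = 16.2 in⁴.
Centroid: ȳ = ΣA·y / ΣA = 2.2898 in.
Transfer each piece to the centroidal x-axis using Ī + A·d² with d = y − 2.2898:
  flange: d = -1.8148 in → contributes +16.641 in⁴
  web: d = 1.6602 in → contributes +31.084 in⁴
Total I = 47.725 in⁴.

Ix ≈ 47.7 in⁴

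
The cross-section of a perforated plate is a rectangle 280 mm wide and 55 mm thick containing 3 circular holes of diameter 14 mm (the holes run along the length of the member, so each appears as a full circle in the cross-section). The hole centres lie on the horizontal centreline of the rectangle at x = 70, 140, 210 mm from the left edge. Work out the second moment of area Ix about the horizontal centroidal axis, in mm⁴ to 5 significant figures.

Ix ≈ 3.8764 × 10⁶ mm⁴

Treat the section as a set of non-overlapping primitives; coordinates are from the bounding-box lower-left.
Plate: 280 × 55, A = 15 400 mm², y = 27.5 mm, Ī = 3 882 083 mm⁴.
Hole 1 (subtracted): ⌀14, A = 153.938 mm², y = 27.5 mm, Ī = 1885.741 mm⁴.
Hole 2 (subtracted): ⌀14, A = 153.938 mm², y = 27.5 mm, Ī = 1885.741 mm⁴.
Hole 3 (subtracted): ⌀14, A = 153.938 mm², y = 27.5 mm, Ī = 1885.741 mm⁴.
By symmetry the centroid is at mid-height, ȳ = 27.5 mm.
All pieces are centred on the horizontal centroidal axis, so I = ΣĪ (holes subtracted) = 3 876 426 mm⁴.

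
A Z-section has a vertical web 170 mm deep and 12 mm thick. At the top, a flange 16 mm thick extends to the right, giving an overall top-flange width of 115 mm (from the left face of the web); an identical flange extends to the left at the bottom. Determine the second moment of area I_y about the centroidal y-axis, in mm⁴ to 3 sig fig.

I_y ≈ 1.38 × 10⁷ mm⁴

Break the section into simple shapes (no overlaps), measuring from the bottom-left corner of the bounding box.
Web: 12 × 170, A = 2 040 mm², x = 109 mm, Ī = 24 480 mm⁴.
Top flange (beyond web): 103 × 16, A = 1 648 mm², x = 166.5 mm, Ī = 1 456 969 mm⁴.
Bottom flange (beyond web): 103 × 16, A = 1 648 mm², x = 51.5 mm, Ī = 1 456 969 mm⁴.
Centroid: x̄ = ΣA·x / ΣA = 109 mm.
Transfer each piece to the centroidal y-axis using Ī + A·d² with d = x − 109:
  web: d = 0 mm → contributes +24 480 mm⁴
  top flange (beyond web): d = 57.5 mm → contributes +6 905 669 mm⁴
  bottom flange (beyond web): d = -57.5 mm → contributes +6 905 669 mm⁴
Total I = 13 835 819 mm⁴.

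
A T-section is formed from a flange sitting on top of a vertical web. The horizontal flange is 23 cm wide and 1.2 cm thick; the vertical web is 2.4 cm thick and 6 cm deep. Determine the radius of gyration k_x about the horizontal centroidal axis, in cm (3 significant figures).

k_x ≈ 2.01 cm

Split into non-overlapping primitives; take the origin at the lower-left of the bounding box.
Flange: 23 × 1.2, A = 27.6 cm², y = 6.6 cm, Ī = 3.312 cm⁴.
Web: 2.4 × 6, A = 14.4 cm², y = 3 cm, Ī = 43.2 cm⁴.
Centroid: ȳ = ΣA·y / ΣA = 5.3657 cm.
Transfer each piece to the horizontal centroidal axis using Ī + A·d² with d = y − 5.3657:
  flange: d = 1.2343 cm → contributes +45.36 cm⁴
  web: d = -2.3657 cm → contributes +123.79 cm⁴
Total I = 169.15 cm⁴.
Radius of gyration: k = √(I/A) = √(169.15 / 42) = 2.0068 cm.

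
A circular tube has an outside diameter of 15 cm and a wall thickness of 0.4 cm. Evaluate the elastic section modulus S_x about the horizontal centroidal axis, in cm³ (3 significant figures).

Treat the section as a set of non-overlapping primitives; coordinates are from the bounding-box lower-left.
Outer circle: ⌀15, A = 176.71 cm², y = 7.5 cm, Ī = 2 485 cm⁴.
Bore (subtracted): ⌀14.2, A = 158.37 cm², y = 7.5 cm, Ī = 1995.8 cm⁴.
By symmetry the centroid is at mid-height, ȳ = 7.5 cm.
All pieces are centred on the horizontal centroidal axis, so I = ΣĪ (holes subtracted) = 489.22 cm⁴.
Extreme fibre distance c = 7.5 cm; S = I/c = 65.229 cm³.

S_x ≈ 65.2 cm³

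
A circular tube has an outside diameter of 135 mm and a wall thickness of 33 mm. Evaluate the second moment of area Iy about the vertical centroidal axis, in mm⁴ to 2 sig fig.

Break the section into simple shapes (no overlaps), measuring from the bottom-left corner of the bounding box.
Outer circle: ⌀135, A = 14 314 mm², x = 67.5 mm, Ī = 16 304 406 mm⁴.
Bore (subtracted): ⌀69, A = 3 739 mm², x = 67.5 mm, Ī = 1 112 670 mm⁴.
By symmetry the centroid is at mid-width, x̄ = 67.5 mm.
All pieces are centred on the vertical centroidal axis, so I = ΣĪ (holes subtracted) = 15 191 736 mm⁴.

Iy ≈ 1.5 × 10⁷ mm⁴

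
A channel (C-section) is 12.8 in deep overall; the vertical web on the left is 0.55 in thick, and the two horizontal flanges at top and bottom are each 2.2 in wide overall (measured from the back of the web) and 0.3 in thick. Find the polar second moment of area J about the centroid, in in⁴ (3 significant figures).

J ≈ 136 in⁴

Treat the section as a set of non-overlapping primitives; coordinates are from the bounding-box lower-left.
Web: 0.55 × 12.8, A = 7.04 in², y = 6.4 in, Ī = 96.119 in⁴.
Top flange (beyond web): 1.65 × 0.3, A = 0.495 in², y = 12.65 in, Ī = 0.0037125 in⁴.
Bottom flange (beyond web): 1.65 × 0.3, A = 0.495 in², y = 0.15 in, Ī = 0.0037125 in⁴.
By symmetry the centroid is at mid-height, ȳ = 6.4 in.
Transfer each piece to the centroidal x-axis using Ī + A·d² with d = y − 6.4:
  web: d = 0 in → contributes +96.119 in⁴
  top flange (beyond web): d = 6.25 in → contributes +19.34 in⁴
  bottom flange (beyond web): d = -6.25 in → contributes +19.34 in⁴
Total I = 134.8 in⁴.
For the y-axis: x̄ = 0.41062 in.
Repeating about the centroidal y-axis gives I_y = 1.4523 in⁴.
Polar second moment: J = I_x + I_y = 136.25 in⁴.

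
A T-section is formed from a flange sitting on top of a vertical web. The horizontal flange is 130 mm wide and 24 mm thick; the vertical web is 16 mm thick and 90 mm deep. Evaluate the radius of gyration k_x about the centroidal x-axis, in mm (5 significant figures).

k_x ≈ 30.790 mm

Treat the section as a set of non-overlapping primitives; coordinates are from the bounding-box lower-left.
Flange: 130 × 24, A = 3 120 mm², y = 102 mm, Ī = 149 760 mm⁴.
Web: 16 × 90, A = 1 440 mm², y = 45 mm, Ī = 972 000 mm⁴.
Centroid: ȳ = ΣA·y / ΣA = 84 mm.
Transfer each piece to the centroidal x-axis using Ī + A·d² with d = y − 84:
  flange: d = 18 mm → contributes +1 160 640 mm⁴
  web: d = -39 mm → contributes +3 162 240 mm⁴
Total I = 4 322 880 mm⁴.
Radius of gyration: k = √(I/A) = √(4 322 880 / 4 560) = 30.78961 mm.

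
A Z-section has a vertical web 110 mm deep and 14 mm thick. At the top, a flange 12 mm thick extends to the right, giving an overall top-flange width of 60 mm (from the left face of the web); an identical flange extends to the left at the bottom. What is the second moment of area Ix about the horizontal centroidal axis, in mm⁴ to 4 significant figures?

Decompose the section into non-overlapping parts with the origin at the bottom-left of its bounding rectangle.
Web: 14 × 110, A = 1 540 mm², y = 55 mm, Ī = 1 552 833 mm⁴.
Top flange (beyond web): 46 × 12, A = 552 mm², y = 104 mm, Ī = 6 624 mm⁴.
Bottom flange (beyond web): 46 × 12, A = 552 mm², y = 6 mm, Ī = 6 624 mm⁴.
Centroid: ȳ = ΣA·y / ΣA = 55 mm.
Transfer each piece to the horizontal centroidal axis using Ī + A·d² with d = y − 55:
  web: d = 0 mm → contributes +1 552 833 mm⁴
  top flange (beyond web): d = 49 mm → contributes +1 331 976 mm⁴
  bottom flange (beyond web): d = -49 mm → contributes +1 331 976 mm⁴
Total I = 4 216 785 mm⁴.

Ix ≈ 4.217 × 10⁶ mm⁴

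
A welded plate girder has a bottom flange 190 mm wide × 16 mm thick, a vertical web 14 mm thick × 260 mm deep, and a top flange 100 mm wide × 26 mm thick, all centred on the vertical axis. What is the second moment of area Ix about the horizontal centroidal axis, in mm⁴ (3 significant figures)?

Ix ≈ 1.32 × 10⁸ mm⁴

Decompose the section into non-overlapping parts with the origin at the bottom-left of its bounding rectangle.
Bottom plate: 190 × 16, A = 3 040 mm², y = 8 mm, Ī = 64 853 mm⁴.
Web plate: 14 × 260, A = 3 640 mm², y = 146 mm, Ī = 20 505 333 mm⁴.
Top plate: 100 × 26, A = 2 600 mm², y = 289 mm, Ī = 146 467 mm⁴.
Centroid: ȳ = ΣA·y / ΣA = 140.86 mm.
Transfer each piece to the horizontal centroidal axis using Ī + A·d² with d = y − 140.86:
  bottom plate: d = -132.86 mm → contributes +53 724 453 mm⁴
  web plate: d = 5.1422 mm → contributes +20 601 585 mm⁴
  top plate: d = 148.14 mm → contributes +57 206 388 mm⁴
Total I = 131 532 426 mm⁴.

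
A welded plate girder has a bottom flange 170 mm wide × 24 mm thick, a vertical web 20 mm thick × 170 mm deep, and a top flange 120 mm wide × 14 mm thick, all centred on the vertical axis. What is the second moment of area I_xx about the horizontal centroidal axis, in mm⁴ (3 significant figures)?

I_xx ≈ 5.47 × 10⁷ mm⁴

Treat the section as a set of non-overlapping primitives; coordinates are from the bounding-box lower-left.
Bottom plate: 170 × 24, A = 4 080 mm², y = 12 mm, Ī = 195 840 mm⁴.
Web plate: 20 × 170, A = 3 400 mm², y = 109 mm, Ī = 8 188 333 mm⁴.
Top plate: 120 × 14, A = 1 680 mm², y = 201 mm, Ī = 27 440 mm⁴.
Centroid: ȳ = ΣA·y / ΣA = 82.668 mm.
Transfer each piece to the horizontal centroidal axis using Ī + A·d² with d = y − 82.668:
  bottom plate: d = -70.668 mm → contributes +20 571 293 mm⁴
  web plate: d = 26.332 mm → contributes +10 545 784 mm⁴
  top plate: d = 118.33 mm → contributes +23 551 528 mm⁴
Total I = 54 668 604 mm⁴.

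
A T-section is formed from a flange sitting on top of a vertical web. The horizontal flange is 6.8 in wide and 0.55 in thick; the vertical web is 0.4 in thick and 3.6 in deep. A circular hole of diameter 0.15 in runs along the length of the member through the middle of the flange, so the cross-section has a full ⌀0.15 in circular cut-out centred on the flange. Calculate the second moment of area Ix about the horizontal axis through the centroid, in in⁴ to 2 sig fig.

Ix ≈ 6.1 in⁴

Treat the section as a set of non-overlapping primitives; coordinates are from the bounding-box lower-left.
Flange: 6.8 × 0.55, A = 3.74 in², y = 3.875 in, Ī = 0.09428 in⁴.
Web: 0.4 × 3.6, A = 1.44 in², y = 1.8 in, Ī = 1.555 in⁴.
Hole (subtracted): ⌀0.15, A = 0.01767 in², y = 3.875 in, Ī = 0.00002485 in⁴.
Centroid: ȳ = ΣA·y / ΣA = 3.296 in.
Transfer each piece to the horizontal axis through the centroid using Ī + A·d² with d = y − 3.296:
  flange: d = 0.5788 in → contributes +1.347 in⁴
  web: d = -1.496 in → contributes +4.779 in⁴
  hole: d = 0.5788 in → contributes −0.005945 in⁴
Total I = 6.12 in⁴.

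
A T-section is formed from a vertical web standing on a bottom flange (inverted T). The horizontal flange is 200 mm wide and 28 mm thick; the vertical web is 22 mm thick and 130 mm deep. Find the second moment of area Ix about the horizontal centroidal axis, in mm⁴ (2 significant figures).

Ix ≈ 1.6 × 10⁷ mm⁴

Treat the section as a set of non-overlapping primitives; coordinates are from the bounding-box lower-left.
Flange: 200 × 28, A = 5 600 mm², y = 14 mm, Ī = 365 867 mm⁴.
Web: 22 × 130, A = 2 860 mm², y = 93 mm, Ī = 4 027 833 mm⁴.
Centroid: ȳ = ΣA·y / ΣA = 40.71 mm.
Transfer each piece to the horizontal centroidal axis using Ī + A·d² with d = y − 40.71:
  flange: d = -26.71 mm → contributes +4 360 101 mm⁴
  web: d = 52.29 mm → contributes +11 848 712 mm⁴
Total I = 16 208 813 mm⁴.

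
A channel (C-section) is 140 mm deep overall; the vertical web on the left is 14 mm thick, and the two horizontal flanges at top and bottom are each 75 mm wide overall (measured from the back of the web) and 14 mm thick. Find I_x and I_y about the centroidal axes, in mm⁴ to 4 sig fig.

Treat the section as a set of non-overlapping primitives; coordinates are from the bounding-box lower-left.
Web: 14 × 140, A = 1 960 mm², y = 70 mm, Ī = 3 201 333 mm⁴.
Top flange (beyond web): 61 × 14, A = 854 mm², y = 133 mm, Ī = 13948.7 mm⁴.
Bottom flange (beyond web): 61 × 14, A = 854 mm², y = 7 mm, Ī = 13948.7 mm⁴.
By symmetry the centroid is at mid-height, ȳ = 70 mm.
Transfer each piece to the centroidal x-axis using Ī + A·d² with d = y − 70:
  web: d = 0 mm → contributes +3 201 333 mm⁴
  top flange (beyond web): d = 63 mm → contributes +3 403 475 mm⁴
  bottom flange (beyond web): d = -63 mm → contributes +3 403 475 mm⁴
Total I = 10 008 283 mm⁴.
For the y-axis: x̄ = 24.4618 mm.
Repeating about the centroidal y-axis gives I_y = 1 845 080 mm⁴.

I_x ≈ 1.001 × 10⁷ mm⁴, I_y ≈ 1.845 × 10⁶ mm⁴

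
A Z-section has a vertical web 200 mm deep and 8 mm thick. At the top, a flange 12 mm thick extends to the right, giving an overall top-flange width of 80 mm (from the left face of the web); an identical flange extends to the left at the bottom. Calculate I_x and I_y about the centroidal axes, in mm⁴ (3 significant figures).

I_x ≈ 2.06 × 10⁷ mm⁴, I_y ≈ 3.52 × 10⁶ mm⁴

Break the section into simple shapes (no overlaps), measuring from the bottom-left corner of the bounding box.
Web: 8 × 200, A = 1 600 mm², y = 100 mm, Ī = 5 333 333 mm⁴.
Top flange (beyond web): 72 × 12, A = 864 mm², y = 194 mm, Ī = 10 368 mm⁴.
Bottom flange (beyond web): 72 × 12, A = 864 mm², y = 6 mm, Ī = 10 368 mm⁴.
Centroid: ȳ = ΣA·y / ΣA = 100 mm.
Transfer each piece to the centroidal x-axis using Ī + A·d² with d = y − 100:
  web: d = 0 mm → contributes +5 333 333 mm⁴
  top flange (beyond web): d = 94 mm → contributes +7 644 672 mm⁴
  bottom flange (beyond web): d = -94 mm → contributes +7 644 672 mm⁴
Total I = 20 622 677 mm⁴.
For the y-axis: x̄ = 76 mm.
Repeating about the centroidal y-axis gives I_y = 3 519 829 mm⁴.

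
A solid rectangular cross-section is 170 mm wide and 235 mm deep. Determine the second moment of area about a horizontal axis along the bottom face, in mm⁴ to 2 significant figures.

The section: 170 × 235, A = 39 950 mm², y = 117.5 mm, Ī = 183 853 229 mm⁴.
Transfer it to the bottom edge using Ī + A·d² with d = y − 0:
  the section: d = 117.5 mm → contributes +735 412 917 mm⁴
Total I = 735 412 917 mm⁴.

I_base ≈ 7.4 × 10⁸ mm⁴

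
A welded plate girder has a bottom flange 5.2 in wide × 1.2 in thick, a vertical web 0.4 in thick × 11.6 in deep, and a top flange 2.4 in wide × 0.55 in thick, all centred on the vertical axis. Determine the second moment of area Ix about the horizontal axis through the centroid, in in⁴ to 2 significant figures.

Ix ≈ 270 in⁴

Decompose the section into non-overlapping parts with the origin at the bottom-left of its bounding rectangle.
Bottom plate: 5.2 × 1.2, A = 6.24 in², y = 0.6 in, Ī = 0.7488 in⁴.
Web plate: 0.4 × 11.6, A = 4.64 in², y = 7 in, Ī = 52.03 in⁴.
Top plate: 2.4 × 0.55, A = 1.32 in², y = 13.08 in, Ī = 0.03328 in⁴.
Centroid: ȳ = ΣA·y / ΣA = 4.384 in.
Transfer each piece to the horizontal axis through the centroid using Ī + A·d² with d = y − 4.384:
  bottom plate: d = -3.784 in → contributes +90.09 in⁴
  web plate: d = 2.616 in → contributes +83.79 in⁴
  top plate: d = 8.691 in → contributes +99.74 in⁴
Total I = 273.6 in⁴.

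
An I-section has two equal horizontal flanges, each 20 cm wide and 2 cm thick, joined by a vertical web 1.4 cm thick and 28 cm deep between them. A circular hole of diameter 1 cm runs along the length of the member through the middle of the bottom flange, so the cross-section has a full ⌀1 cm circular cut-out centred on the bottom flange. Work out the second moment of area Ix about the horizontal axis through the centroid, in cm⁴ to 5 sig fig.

Treat the section as a set of non-overlapping primitives; coordinates are from the bounding-box lower-left.
Bottom flange: 20 × 2, A = 40 cm², y = 1 cm, Ī = 13.33333 cm⁴.
Web: 1.4 × 28, A = 39.2 cm², y = 16 cm, Ī = 2561.067 cm⁴.
Top flange: 20 × 2, A = 40 cm², y = 31 cm, Ī = 13.33333 cm⁴.
Hole (subtracted): ⌀1, A = 0.7853982 cm², y = 1 cm, Ī = 0.04908739 cm⁴.
Centroid: ȳ = ΣA·y / ΣA = 16.09949 cm.
Transfer each piece to the horizontal axis through the centroid using Ī + A·d² with d = y − 16.09949:
  bottom flange: d = -15.09949 cm → contributes +9133.116 cm⁴
  web: d = -0.09948919 cm → contributes +2561.455 cm⁴
  top flange: d = 14.90051 cm → contributes +8894.342 cm⁴
  hole: d = -15.09949 cm → contributes −179.1156 cm⁴
Total I = 20409.8 cm⁴.

Ix ≈ 2.0410 × 10⁴ cm⁴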